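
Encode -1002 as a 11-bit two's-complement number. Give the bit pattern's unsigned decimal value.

1002 in 11 bits: 01111101010
Invert: 10000010101
Add 1:  10000010110 = 1046
(Check: 2^11 - 1002 = 2048 - 1002 = 1046.)

1046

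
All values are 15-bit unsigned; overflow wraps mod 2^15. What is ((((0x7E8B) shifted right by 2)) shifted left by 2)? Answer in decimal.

0x7E8B = 111111010001011
→ shifted right by 2 → 001111110100010 = 8098
→ shifted left by 2 (mod 2^15) → 111111010001000 = 32392

32392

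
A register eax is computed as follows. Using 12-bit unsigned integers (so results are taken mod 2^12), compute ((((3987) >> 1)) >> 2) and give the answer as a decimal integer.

498

3987 = 111110010011
→ >> 1 → 011111001001 = 1993
→ >> 2 → 000111110010 = 498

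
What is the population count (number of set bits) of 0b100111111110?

n = 100111111110
Count the 1s: 1 + 1 + 1 + 1 + 1 + 1 + 1 + 1 + 1 = 9

9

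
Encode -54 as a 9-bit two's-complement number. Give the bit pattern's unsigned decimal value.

458

54 in 9 bits: 000110110
Invert: 111001001
Add 1:  111001010 = 458
(Check: 2^9 - 54 = 512 - 54 = 458.)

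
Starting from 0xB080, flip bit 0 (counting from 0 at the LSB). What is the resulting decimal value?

45185

x = 1011000010000000
bit 0 is currently 0; toggle it via x ^ (1 << 0) = x ^ 1
→ 1011000010000001 = 45185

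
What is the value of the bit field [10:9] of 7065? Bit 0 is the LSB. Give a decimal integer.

1

v = 1101110011001
Shift right by 9: 1101
Mask low 2 bits: 01 = 1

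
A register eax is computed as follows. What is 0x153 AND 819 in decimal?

275

0x153 = 0101010011
819 = 1100110011
AND → 0100010011 = 275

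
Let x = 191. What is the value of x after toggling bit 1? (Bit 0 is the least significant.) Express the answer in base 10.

x = 000010111111
bit 1 is currently 1; toggle it via x ^ (1 << 1) = x ^ 2
→ 000010111101 = 189

189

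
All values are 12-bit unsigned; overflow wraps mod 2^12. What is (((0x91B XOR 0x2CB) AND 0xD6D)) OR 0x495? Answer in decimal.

3541

0x91B = 100100011011
0x2CB = 001011001011
→ XOR → 101111010000 = 3024
0xD6D = 110101101101
→ AND → 100101000000 = 2368
0x495 = 010010010101
→ OR → 110111010101 = 3541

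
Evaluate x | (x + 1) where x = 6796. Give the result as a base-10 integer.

x = 1101010001100 = 6796
x + 1 = 1101010001101
OR    = 1101010001101 = 6797
(x | (x + 1) sets the lowest cleared bit.)

6797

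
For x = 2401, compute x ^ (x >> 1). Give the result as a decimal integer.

x = 100101100001 = 2401
x>>1 = 010010110000
XOR  = 110111010001 = 3537
(x ^ (x >> 1) gives the standard binary-reflected Gray code of x.)

3537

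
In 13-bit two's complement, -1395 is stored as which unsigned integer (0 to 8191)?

6797

1395 in 13 bits: 0010101110011
Invert: 1101010001100
Add 1:  1101010001101 = 6797
(Check: 2^13 - 1395 = 8192 - 1395 = 6797.)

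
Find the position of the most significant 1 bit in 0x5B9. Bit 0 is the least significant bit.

10

0x5B9 = 10110111001
The topmost 1 is at position 10 (since 2^10 = 1024 ≤ 1465 < 2048).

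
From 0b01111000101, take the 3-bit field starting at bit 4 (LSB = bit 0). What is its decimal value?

4

v = 01111000101
Shift right by 4: 0111100
Mask low 3 bits: 100 = 4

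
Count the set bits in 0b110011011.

n = 110011011
Count the 1s: 1 + 1 + 1 + 1 + 1 + 1 = 6

6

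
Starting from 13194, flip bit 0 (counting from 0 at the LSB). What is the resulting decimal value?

13195

x = 11001110001010
bit 0 is currently 0; toggle it via x ^ (1 << 0) = x ^ 1
→ 11001110001011 = 13195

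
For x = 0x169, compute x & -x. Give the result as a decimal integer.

x = 101101001 = 361
-x (two's complement) = …010010111
AND   = 000000001 = 1
(x & -x isolates the lowest set bit of x.)

1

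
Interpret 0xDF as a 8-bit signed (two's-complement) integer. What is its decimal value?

-33

pattern = 11011111 (MSB is 1 ⇒ negative)
Invert: 00100000, add 1 → 00100001 = 33, so the value is -33.
(Equivalently: 223 - 2^8 = 223 - 256 = -33.)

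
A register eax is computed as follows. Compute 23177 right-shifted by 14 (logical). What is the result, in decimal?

23177 = 101101010001001
shift right by 14 → 000000000000001 = 1
(equivalently, floor(23177 / 16384))

1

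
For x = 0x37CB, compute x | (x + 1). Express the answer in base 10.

14287

x = 11011111001011 = 14283
x + 1 = 11011111001100
OR    = 11011111001111 = 14287
(x | (x + 1) sets the lowest cleared bit.)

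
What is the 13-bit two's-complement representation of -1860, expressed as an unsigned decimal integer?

1860 in 13 bits: 0011101000100
Invert: 1100010111011
Add 1:  1100010111100 = 6332
(Check: 2^13 - 1860 = 8192 - 1860 = 6332.)

6332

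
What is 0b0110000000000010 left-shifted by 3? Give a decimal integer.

196624

x = 000110000000000010
shift left by 3 → 110000000000010000 = 196624
(equivalently, 24578 × 2^3 = 24578 × 8)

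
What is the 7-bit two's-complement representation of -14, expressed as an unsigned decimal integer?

114

14 in 7 bits: 0001110
Invert: 1110001
Add 1:  1110010 = 114
(Check: 2^7 - 14 = 128 - 14 = 114.)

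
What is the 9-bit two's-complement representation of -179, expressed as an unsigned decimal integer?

333

179 in 9 bits: 010110011
Invert: 101001100
Add 1:  101001101 = 333
(Check: 2^9 - 179 = 512 - 179 = 333.)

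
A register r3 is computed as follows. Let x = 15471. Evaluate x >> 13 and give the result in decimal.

15471 = 11110001101111
shift right by 13 → 00000000000001 = 1
(equivalently, floor(15471 / 8192))

1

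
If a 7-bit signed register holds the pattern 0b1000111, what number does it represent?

-57

pattern = 1000111 (MSB is 1 ⇒ negative)
Invert: 0111000, add 1 → 0111001 = 57, so the value is -57.
(Equivalently: 71 - 2^7 = 71 - 128 = -57.)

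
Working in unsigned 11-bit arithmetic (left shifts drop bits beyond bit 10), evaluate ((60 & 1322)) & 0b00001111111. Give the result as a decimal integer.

60 = 00000111100
1322 = 10100101010
→ & → 00000101000 = 40
0b00001111111 = 00001111111
→ & → 00000101000 = 40

40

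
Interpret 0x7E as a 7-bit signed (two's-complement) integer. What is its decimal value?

pattern = 1111110 (MSB is 1 ⇒ negative)
Invert: 0000001, add 1 → 0000010 = 2, so the value is -2.
(Equivalently: 126 - 2^7 = 126 - 128 = -2.)

-2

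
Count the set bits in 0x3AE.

0x3AE = 1110101110
Count the 1s: 1 + 1 + 1 + 1 + 1 + 1 + 1 = 7

7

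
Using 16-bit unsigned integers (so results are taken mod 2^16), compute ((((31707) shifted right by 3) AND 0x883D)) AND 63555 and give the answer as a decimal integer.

2049

31707 = 0111101111011011
→ shifted right by 3 → 0000111101111011 = 3963
0x883D = 1000100000111101
→ AND → 0000100000111001 = 2105
63555 = 1111100001000011
→ AND → 0000100000000001 = 2049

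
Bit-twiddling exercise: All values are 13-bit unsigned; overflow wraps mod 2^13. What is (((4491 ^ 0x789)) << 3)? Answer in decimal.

4112

4491 = 1000110001011
0x789 = 0011110001001
→ ^ → 1011000000010 = 5634
→ << 3 (mod 2^13) → 1000000010000 = 4112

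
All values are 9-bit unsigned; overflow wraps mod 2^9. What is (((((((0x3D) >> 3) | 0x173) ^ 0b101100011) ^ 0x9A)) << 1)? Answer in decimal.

0x3D = 000111101
→ >> 3 → 000000111 = 7
0x173 = 101110011
→ | → 101110111 = 375
0b101100011 = 101100011
→ ^ → 000010100 = 20
0x9A = 010011010
→ ^ → 010001110 = 142
→ << 1 (mod 2^9) → 100011100 = 284

284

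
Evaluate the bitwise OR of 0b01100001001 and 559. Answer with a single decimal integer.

a = 1100001001
559 = 1000101111
 OR → 1100101111 = 815

815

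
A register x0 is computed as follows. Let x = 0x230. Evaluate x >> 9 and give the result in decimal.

0x230 = 1000110000
shift right by 9 → 0000000001 = 1
(equivalently, floor(560 / 512))

1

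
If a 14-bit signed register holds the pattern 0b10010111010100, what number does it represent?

pattern = 10010111010100 (MSB is 1 ⇒ negative)
Invert: 01101000101011, add 1 → 01101000101100 = 6700, so the value is -6700.
(Equivalently: 9684 - 2^14 = 9684 - 16384 = -6700.)

-6700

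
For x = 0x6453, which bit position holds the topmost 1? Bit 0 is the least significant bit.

14

0x6453 = 110010001010011
The topmost 1 is at position 14 (since 2^14 = 16384 ≤ 25683 < 32768).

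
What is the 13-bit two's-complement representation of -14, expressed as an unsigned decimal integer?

14 in 13 bits: 0000000001110
Invert: 1111111110001
Add 1:  1111111110010 = 8178
(Check: 2^13 - 14 = 8192 - 14 = 8178.)

8178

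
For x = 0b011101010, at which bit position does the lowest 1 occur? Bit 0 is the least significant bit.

0b011101010 = 11101010
Trailing zeros: 1, so the lowest set bit is bit 1 (value 2).

1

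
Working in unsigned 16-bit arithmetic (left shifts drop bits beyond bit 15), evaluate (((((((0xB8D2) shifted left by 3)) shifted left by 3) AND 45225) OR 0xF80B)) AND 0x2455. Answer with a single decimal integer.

0xB8D2 = 1011100011010010
→ shifted left by 3 (mod 2^16) → 1100011010010000 = 50832
→ shifted left by 3 (mod 2^16) → 0011010010000000 = 13440
45225 = 1011000010101001
→ AND → 0011000010000000 = 12416
0xF80B = 1111100000001011
→ OR → 1111100010001011 = 63627
0x2455 = 0010010001010101
→ AND → 0010000000000001 = 8193

8193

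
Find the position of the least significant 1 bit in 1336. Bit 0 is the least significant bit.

3

1336 = 10100111000
Trailing zeros: 3, so the lowest set bit is bit 3 (value 8).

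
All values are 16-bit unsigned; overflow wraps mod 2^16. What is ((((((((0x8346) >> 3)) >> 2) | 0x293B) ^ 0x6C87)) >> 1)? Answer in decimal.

8414

0x8346 = 1000001101000110
→ >> 3 → 0001000001101000 = 4200
→ >> 2 → 0000010000011010 = 1050
0x293B = 0010100100111011
→ | → 0010110100111011 = 11579
0x6C87 = 0110110010000111
→ ^ → 0100000110111100 = 16828
→ >> 1 → 0010000011011110 = 8414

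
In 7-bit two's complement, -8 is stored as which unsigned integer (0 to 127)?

120

8 in 7 bits: 0001000
Invert: 1110111
Add 1:  1111000 = 120
(Check: 2^7 - 8 = 128 - 8 = 120.)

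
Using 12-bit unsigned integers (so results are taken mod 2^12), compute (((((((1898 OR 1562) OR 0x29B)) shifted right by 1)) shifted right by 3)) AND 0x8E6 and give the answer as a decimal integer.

102

1898 = 011101101010
1562 = 011000011010
→ OR → 011101111010 = 1914
0x29B = 001010011011
→ OR → 011111111011 = 2043
→ shifted right by 1 → 001111111101 = 1021
→ shifted right by 3 → 000001111111 = 127
0x8E6 = 100011100110
→ AND → 000001100110 = 102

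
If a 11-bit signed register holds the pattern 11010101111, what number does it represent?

-337

pattern = 11010101111 (MSB is 1 ⇒ negative)
Invert: 00101010000, add 1 → 00101010001 = 337, so the value is -337.
(Equivalently: 1711 - 2^11 = 1711 - 2048 = -337.)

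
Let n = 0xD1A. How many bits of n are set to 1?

0xD1A = 110100011010
Count the 1s: 1 + 1 + 1 + 1 + 1 + 1 = 6

6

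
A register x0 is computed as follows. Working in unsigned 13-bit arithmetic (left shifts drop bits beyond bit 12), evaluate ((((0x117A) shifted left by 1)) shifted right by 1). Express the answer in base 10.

378

0x117A = 1000101111010
→ shifted left by 1 (mod 2^13) → 0001011110100 = 756
→ shifted right by 1 → 0000101111010 = 378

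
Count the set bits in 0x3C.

0x3C = 111100
Count the 1s: 1 + 1 + 1 + 1 = 4

4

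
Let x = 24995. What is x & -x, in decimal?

x = 110000110100011 = 24995
-x (two's complement) = …001111001011101
AND   = 000000000000001 = 1
(x & -x isolates the lowest set bit of x.)

1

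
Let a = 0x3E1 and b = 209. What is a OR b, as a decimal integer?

0x3E1 = 1111100001
209 = 0011010001
 OR → 1111110001 = 1009

1009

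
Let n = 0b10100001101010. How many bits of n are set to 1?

6

n = 10100001101010
Count the 1s: 1 + 1 + 1 + 1 + 1 + 1 = 6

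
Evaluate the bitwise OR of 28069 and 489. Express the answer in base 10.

28141

28069 = 110110110100101
489 = 000000111101001
 OR → 110110111101101 = 28141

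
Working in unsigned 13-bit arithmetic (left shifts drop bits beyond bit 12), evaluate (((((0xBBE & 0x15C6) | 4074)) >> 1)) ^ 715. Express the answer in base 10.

0xBBE = 0101110111110
0x15C6 = 1010111000110
→ & → 0000110000110 = 390
4074 = 0111111101010
→ | → 0111111101110 = 4078
→ >> 1 → 0011111110111 = 2039
715 = 0001011001011
→ ^ → 0010100111100 = 1340

1340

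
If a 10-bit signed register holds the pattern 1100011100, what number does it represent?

-228

pattern = 1100011100 (MSB is 1 ⇒ negative)
Invert: 0011100011, add 1 → 0011100100 = 228, so the value is -228.
(Equivalently: 796 - 2^10 = 796 - 1024 = -228.)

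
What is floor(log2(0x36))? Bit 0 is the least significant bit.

5

0x36 = 110110
The topmost 1 is at position 5 (since 2^5 = 32 ≤ 54 < 64).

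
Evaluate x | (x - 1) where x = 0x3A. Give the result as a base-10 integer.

x = 111010 = 58
x - 1 = 111001
OR    = 111011 = 59
(x | (x - 1) sets all bits below the lowest set bit.)

59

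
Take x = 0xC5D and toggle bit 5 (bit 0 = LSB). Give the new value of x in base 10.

3197

x = 110001011101
bit 5 is currently 0; toggle it via x ^ (1 << 5) = x ^ 32
→ 110001111101 = 3197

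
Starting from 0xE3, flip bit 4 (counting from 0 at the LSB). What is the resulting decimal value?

x = 011100011
bit 4 is currently 0; toggle it via x ^ (1 << 4) = x ^ 16
→ 011110011 = 243

243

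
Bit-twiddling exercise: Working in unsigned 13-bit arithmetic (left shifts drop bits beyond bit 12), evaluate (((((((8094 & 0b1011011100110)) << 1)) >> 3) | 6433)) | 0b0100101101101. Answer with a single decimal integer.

8094 = 1111110011110
0b1011011100110 = 1011011100110
→ & → 1011010000110 = 5766
→ << 1 (mod 2^13) → 0110100001100 = 3340
→ >> 3 → 0000110100001 = 417
6433 = 1100100100001
→ | → 1100110100001 = 6561
0b0100101101101 = 0100101101101
→ | → 1100111101101 = 6637

6637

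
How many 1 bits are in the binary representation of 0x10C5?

5

0x10C5 = 1000011000101
Count the 1s: 1 + 1 + 1 + 1 + 1 = 5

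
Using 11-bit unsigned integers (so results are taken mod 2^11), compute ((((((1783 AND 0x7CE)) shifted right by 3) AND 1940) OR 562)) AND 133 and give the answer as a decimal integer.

128

1783 = 11011110111
0x7CE = 11111001110
→ AND → 11011000110 = 1734
→ shifted right by 3 → 00011011000 = 216
1940 = 11110010100
→ AND → 00010010000 = 144
562 = 01000110010
→ OR → 01010110010 = 690
133 = 00010000101
→ AND → 00010000000 = 128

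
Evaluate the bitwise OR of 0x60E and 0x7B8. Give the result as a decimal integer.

0x60E = 11000001110
0x7B8 = 11110111000
 OR → 11110111110 = 1982

1982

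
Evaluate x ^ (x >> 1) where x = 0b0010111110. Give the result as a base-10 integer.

225

x = 10111110 = 190
x>>1 = 01011111
XOR  = 11100001 = 225
(x ^ (x >> 1) gives the standard binary-reflected Gray code of x.)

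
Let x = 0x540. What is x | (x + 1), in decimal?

x = 10101000000 = 1344
x + 1 = 10101000001
OR    = 10101000001 = 1345
(x | (x + 1) sets the lowest cleared bit.)

1345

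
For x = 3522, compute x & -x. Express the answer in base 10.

2

x = 110111000010 = 3522
-x (two's complement) = …001000111110
AND   = 000000000010 = 2
(x & -x isolates the lowest set bit of x.)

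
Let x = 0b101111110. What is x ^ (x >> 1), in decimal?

449

x = 101111110 = 382
x>>1 = 010111111
XOR  = 111000001 = 449
(x ^ (x >> 1) gives the standard binary-reflected Gray code of x.)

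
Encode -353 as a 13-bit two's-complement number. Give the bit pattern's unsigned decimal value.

353 in 13 bits: 0000101100001
Invert: 1111010011110
Add 1:  1111010011111 = 7839
(Check: 2^13 - 353 = 8192 - 353 = 7839.)

7839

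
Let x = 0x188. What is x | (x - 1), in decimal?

399

x = 110001000 = 392
x - 1 = 110000111
OR    = 110001111 = 399
(x | (x - 1) sets all bits below the lowest set bit.)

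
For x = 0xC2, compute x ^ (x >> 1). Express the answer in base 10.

x = 11000010 = 194
x>>1 = 01100001
XOR  = 10100011 = 163
(x ^ (x >> 1) gives the standard binary-reflected Gray code of x.)

163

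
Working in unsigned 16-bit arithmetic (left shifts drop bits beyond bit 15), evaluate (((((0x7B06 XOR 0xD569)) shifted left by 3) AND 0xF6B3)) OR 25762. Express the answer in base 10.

0x7B06 = 0111101100000110
0xD569 = 1101010101101001
→ XOR → 1010111001101111 = 44655
→ shifted left by 3 (mod 2^16) → 0111001101111000 = 29560
0xF6B3 = 1111011010110011
→ AND → 0111001000110000 = 29232
25762 = 0110010010100010
→ OR → 0111011010110010 = 30386

30386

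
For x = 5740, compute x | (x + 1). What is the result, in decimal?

5741

x = 1011001101100 = 5740
x + 1 = 1011001101101
OR    = 1011001101101 = 5741
(x | (x + 1) sets the lowest cleared bit.)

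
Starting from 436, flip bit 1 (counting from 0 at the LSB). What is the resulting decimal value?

x = 0110110100
bit 1 is currently 0; toggle it via x ^ (1 << 1) = x ^ 2
→ 0110110110 = 438

438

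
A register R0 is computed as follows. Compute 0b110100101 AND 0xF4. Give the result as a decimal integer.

164

a = 110100101
0xF4 = 011110100
AND → 010100100 = 164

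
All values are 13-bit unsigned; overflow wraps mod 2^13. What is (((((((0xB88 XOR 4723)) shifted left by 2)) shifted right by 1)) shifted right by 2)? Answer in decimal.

0xB88 = 0101110001000
4723 = 1001001110011
→ XOR → 1100111111011 = 6651
→ shifted left by 2 (mod 2^13) → 0011111101100 = 2028
→ shifted right by 1 → 0001111110110 = 1014
→ shifted right by 2 → 0000011111101 = 253

253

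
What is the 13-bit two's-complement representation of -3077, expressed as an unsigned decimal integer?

3077 in 13 bits: 0110000000101
Invert: 1001111111010
Add 1:  1001111111011 = 5115
(Check: 2^13 - 3077 = 8192 - 3077 = 5115.)

5115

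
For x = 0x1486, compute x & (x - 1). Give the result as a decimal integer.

x = 1010010000110 = 5254
x - 1 = 1010010000101
AND   = 1010010000100 = 5252
(x & (x - 1) clears the lowest set bit of x.)

5252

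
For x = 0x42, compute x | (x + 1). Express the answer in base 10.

67

x = 1000010 = 66
x + 1 = 1000011
OR    = 1000011 = 67
(x | (x + 1) sets the lowest cleared bit.)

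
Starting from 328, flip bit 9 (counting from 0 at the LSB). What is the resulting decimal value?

840

x = 0101001000
bit 9 is currently 0; toggle it via x ^ (1 << 9) = x ^ 512
→ 1101001000 = 840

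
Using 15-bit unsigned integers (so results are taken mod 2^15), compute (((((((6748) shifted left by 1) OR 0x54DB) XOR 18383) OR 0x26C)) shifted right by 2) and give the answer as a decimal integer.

6748 = 001101001011100
→ shifted left by 1 (mod 2^15) → 011010010111000 = 13496
0x54DB = 101010011011011
→ OR → 111010011111011 = 29947
18383 = 100011111001111
→ XOR → 011001100110100 = 13108
0x26C = 000001001101100
→ OR → 011001101111100 = 13180
→ shifted right by 2 → 000110011011111 = 3295

3295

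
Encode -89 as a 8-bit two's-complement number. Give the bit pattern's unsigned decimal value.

167

89 in 8 bits: 01011001
Invert: 10100110
Add 1:  10100111 = 167
(Check: 2^8 - 89 = 256 - 89 = 167.)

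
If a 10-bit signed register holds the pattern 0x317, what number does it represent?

pattern = 1100010111 (MSB is 1 ⇒ negative)
Invert: 0011101000, add 1 → 0011101001 = 233, so the value is -233.
(Equivalently: 791 - 2^10 = 791 - 1024 = -233.)

-233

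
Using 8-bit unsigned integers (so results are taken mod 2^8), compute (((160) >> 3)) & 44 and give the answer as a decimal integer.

160 = 10100000
→ >> 3 → 00010100 = 20
44 = 00101100
→ & → 00000100 = 4

4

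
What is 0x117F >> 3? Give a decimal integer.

0x117F = 1000101111111
shift right by 3 → 0001000101111 = 559
(equivalently, floor(4479 / 8))

559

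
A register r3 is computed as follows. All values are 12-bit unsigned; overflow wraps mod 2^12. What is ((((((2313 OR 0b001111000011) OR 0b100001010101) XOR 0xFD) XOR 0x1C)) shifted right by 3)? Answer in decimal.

359

2313 = 100100001001
0b001111000011 = 001111000011
→ OR → 101111001011 = 3019
0b100001010101 = 100001010101
→ OR → 101111011111 = 3039
0xFD = 000011111101
→ XOR → 101100100010 = 2850
0x1C = 000000011100
→ XOR → 101100111110 = 2878
→ shifted right by 3 → 000101100111 = 359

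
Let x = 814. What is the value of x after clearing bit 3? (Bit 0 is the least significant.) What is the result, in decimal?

806

x = 1100101110
bit 3 is currently 1; clear it via x & ~(1 << 3) = x & ~8
→ 1100100110 = 806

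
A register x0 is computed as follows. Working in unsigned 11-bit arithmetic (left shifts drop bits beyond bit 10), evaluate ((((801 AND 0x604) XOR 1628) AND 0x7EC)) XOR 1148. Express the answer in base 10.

48

801 = 01100100001
0x604 = 11000000100
→ AND → 01000000000 = 512
1628 = 11001011100
→ XOR → 10001011100 = 1116
0x7EC = 11111101100
→ AND → 10001001100 = 1100
1148 = 10001111100
→ XOR → 00000110000 = 48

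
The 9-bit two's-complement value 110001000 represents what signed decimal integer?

-120

pattern = 110001000 (MSB is 1 ⇒ negative)
Invert: 001110111, add 1 → 001111000 = 120, so the value is -120.
(Equivalently: 392 - 2^9 = 392 - 512 = -120.)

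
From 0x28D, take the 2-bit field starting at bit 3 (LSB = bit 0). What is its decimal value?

v = 1010001101
Shift right by 3: 1010001
Mask low 2 bits: 01 = 1

1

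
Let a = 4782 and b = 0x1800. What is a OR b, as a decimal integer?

6830

4782 = 1001010101110
0x1800 = 1100000000000
 OR → 1101010101110 = 6830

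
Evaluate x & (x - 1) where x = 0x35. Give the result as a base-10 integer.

52

x = 110101 = 53
x - 1 = 110100
AND   = 110100 = 52
(x & (x - 1) clears the lowest set bit of x.)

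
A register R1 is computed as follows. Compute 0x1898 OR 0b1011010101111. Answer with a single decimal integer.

0x1898 = 1100010011000
b = 1011010101111
 OR → 1111010111111 = 7871

7871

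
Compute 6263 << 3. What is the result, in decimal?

6263 = 0001100001110111
shift left by 3 → 1100001110111000 = 50104
(equivalently, 6263 × 2^3 = 6263 × 8)

50104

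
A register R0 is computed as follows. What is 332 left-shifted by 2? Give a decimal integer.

1328

332 = 00101001100
shift left by 2 → 10100110000 = 1328
(equivalently, 332 × 2^2 = 332 × 4)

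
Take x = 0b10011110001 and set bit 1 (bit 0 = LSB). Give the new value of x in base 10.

x = 10011110001
bit 1 is currently 0; set it via x | (1 << 1) = x | 2
→ 10011110011 = 1267

1267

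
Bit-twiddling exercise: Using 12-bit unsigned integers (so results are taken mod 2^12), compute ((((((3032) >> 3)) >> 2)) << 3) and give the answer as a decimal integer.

3032 = 101111011000
→ >> 3 → 000101111011 = 379
→ >> 2 → 000001011110 = 94
→ << 3 (mod 2^12) → 001011110000 = 752

752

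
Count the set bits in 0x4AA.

5

0x4AA = 10010101010
Count the 1s: 1 + 1 + 1 + 1 + 1 = 5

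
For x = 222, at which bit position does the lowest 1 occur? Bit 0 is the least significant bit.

222 = 11011110
Trailing zeros: 1, so the lowest set bit is bit 1 (value 2).

1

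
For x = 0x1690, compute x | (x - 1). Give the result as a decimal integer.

x = 1011010010000 = 5776
x - 1 = 1011010001111
OR    = 1011010011111 = 5791
(x | (x - 1) sets all bits below the lowest set bit.)

5791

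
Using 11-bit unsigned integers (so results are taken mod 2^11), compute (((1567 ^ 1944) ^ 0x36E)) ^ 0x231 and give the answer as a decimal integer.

216

1567 = 11000011111
1944 = 11110011000
→ ^ → 00110000111 = 391
0x36E = 01101101110
→ ^ → 01011101001 = 745
0x231 = 01000110001
→ ^ → 00011011000 = 216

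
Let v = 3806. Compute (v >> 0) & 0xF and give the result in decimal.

v = 000111011011110
Shift right by 0: 000111011011110
Mask low 4 bits: 1110 = 14

14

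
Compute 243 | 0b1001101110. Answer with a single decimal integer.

767

243 = 0011110011
b = 1001101110
 OR → 1011111111 = 767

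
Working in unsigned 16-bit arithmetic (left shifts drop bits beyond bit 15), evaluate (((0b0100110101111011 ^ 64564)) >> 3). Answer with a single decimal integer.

5673

0b0100110101111011 = 0100110101111011
64564 = 1111110000110100
→ ^ → 1011000101001111 = 45391
→ >> 3 → 0001011000101001 = 5673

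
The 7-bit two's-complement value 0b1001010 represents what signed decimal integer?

pattern = 1001010 (MSB is 1 ⇒ negative)
Invert: 0110101, add 1 → 0110110 = 54, so the value is -54.
(Equivalently: 74 - 2^7 = 74 - 128 = -54.)

-54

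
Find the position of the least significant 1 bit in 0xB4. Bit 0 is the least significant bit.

2

0xB4 = 10110100
Trailing zeros: 2, so the lowest set bit is bit 2 (value 4).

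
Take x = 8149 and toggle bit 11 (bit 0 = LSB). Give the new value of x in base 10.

x = 1111111010101
bit 11 is currently 1; toggle it via x ^ (1 << 11) = x ^ 2048
→ 1011111010101 = 6101

6101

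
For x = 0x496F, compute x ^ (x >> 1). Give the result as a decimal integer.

28120

x = 100100101101111 = 18799
x>>1 = 010010010110111
XOR  = 110110111011000 = 28120
(x ^ (x >> 1) gives the standard binary-reflected Gray code of x.)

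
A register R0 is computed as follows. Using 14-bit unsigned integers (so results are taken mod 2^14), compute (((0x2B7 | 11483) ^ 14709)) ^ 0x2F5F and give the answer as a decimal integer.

14549

0x2B7 = 00001010110111
11483 = 10110011011011
→ | → 10111011111111 = 12031
14709 = 11100101110101
→ ^ → 01011110001010 = 6026
0x2F5F = 10111101011111
→ ^ → 11100011010101 = 14549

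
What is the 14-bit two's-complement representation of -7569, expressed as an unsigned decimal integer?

8815

7569 in 14 bits: 01110110010001
Invert: 10001001101110
Add 1:  10001001101111 = 8815
(Check: 2^14 - 7569 = 16384 - 7569 = 8815.)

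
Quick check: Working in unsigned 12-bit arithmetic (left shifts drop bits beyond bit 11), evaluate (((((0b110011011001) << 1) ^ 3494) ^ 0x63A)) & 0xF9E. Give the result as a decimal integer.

526

0b110011011001 = 110011011001
→ << 1 (mod 2^12) → 100110110010 = 2482
3494 = 110110100110
→ ^ → 010000010100 = 1044
0x63A = 011000111010
→ ^ → 001000101110 = 558
0xF9E = 111110011110
→ & → 001000001110 = 526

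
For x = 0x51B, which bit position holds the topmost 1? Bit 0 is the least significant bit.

10

0x51B = 10100011011
The topmost 1 is at position 10 (since 2^10 = 1024 ≤ 1307 < 2048).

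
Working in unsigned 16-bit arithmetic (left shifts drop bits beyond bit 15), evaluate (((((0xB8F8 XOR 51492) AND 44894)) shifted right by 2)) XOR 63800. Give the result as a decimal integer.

0xB8F8 = 1011100011111000
51492 = 1100100100100100
→ XOR → 0111000111011100 = 29148
44894 = 1010111101011110
→ AND → 0010000101011100 = 8540
→ shifted right by 2 → 0000100001010111 = 2135
63800 = 1111100100111000
→ XOR → 1111000101101111 = 61807

61807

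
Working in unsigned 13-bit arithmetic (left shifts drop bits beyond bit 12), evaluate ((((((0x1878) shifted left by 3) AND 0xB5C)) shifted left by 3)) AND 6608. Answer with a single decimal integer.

0x1878 = 1100001111000
→ shifted left by 3 (mod 2^13) → 0001111000000 = 960
0xB5C = 0101101011100
→ AND → 0001101000000 = 832
→ shifted left by 3 (mod 2^13) → 1101000000000 = 6656
6608 = 1100111010000
→ AND → 1100000000000 = 6144

6144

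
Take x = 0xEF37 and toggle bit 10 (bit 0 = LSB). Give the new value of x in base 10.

x = 1110111100110111
bit 10 is currently 1; toggle it via x ^ (1 << 10) = x ^ 1024
→ 1110101100110111 = 60215

60215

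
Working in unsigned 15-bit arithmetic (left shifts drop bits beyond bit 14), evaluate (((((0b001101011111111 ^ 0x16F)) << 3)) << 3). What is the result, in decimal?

25600

0b001101011111111 = 001101011111111
0x16F = 000000101101111
→ ^ → 001101110010000 = 7056
→ << 3 (mod 2^15) → 101110010000000 = 23680
→ << 3 (mod 2^15) → 110010000000000 = 25600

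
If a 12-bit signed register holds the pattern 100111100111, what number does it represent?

-1561

pattern = 100111100111 (MSB is 1 ⇒ negative)
Invert: 011000011000, add 1 → 011000011001 = 1561, so the value is -1561.
(Equivalently: 2535 - 2^12 = 2535 - 4096 = -1561.)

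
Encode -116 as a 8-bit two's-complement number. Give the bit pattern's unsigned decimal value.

140

116 in 8 bits: 01110100
Invert: 10001011
Add 1:  10001100 = 140
(Check: 2^8 - 116 = 256 - 116 = 140.)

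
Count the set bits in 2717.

2717 = 101010011101
Count the 1s: 1 + 1 + 1 + 1 + 1 + 1 + 1 = 7

7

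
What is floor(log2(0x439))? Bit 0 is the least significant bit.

0x439 = 10000111001
The topmost 1 is at position 10 (since 2^10 = 1024 ≤ 1081 < 2048).

10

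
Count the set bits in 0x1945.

6

0x1945 = 1100101000101
Count the 1s: 1 + 1 + 1 + 1 + 1 + 1 = 6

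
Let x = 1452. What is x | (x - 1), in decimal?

x = 10110101100 = 1452
x - 1 = 10110101011
OR    = 10110101111 = 1455
(x | (x - 1) sets all bits below the lowest set bit.)

1455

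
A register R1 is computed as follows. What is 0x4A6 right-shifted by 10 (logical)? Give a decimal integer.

0x4A6 = 10010100110
shift right by 10 → 00000000001 = 1
(equivalently, floor(1190 / 1024))

1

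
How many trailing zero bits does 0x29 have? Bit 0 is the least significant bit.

0x29 = 101001
Trailing zeros: 0, so the lowest set bit is bit 0 (value 1).

0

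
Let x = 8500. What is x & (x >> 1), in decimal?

16

x = 10000100110100 = 8500
x>>1 = 01000010011010
AND  = 00000000010000 = 16
(x & (x >> 1) has a 1 wherever x has two consecutive 1 bits.)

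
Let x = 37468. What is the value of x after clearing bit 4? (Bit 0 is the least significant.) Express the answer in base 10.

x = 1001001001011100
bit 4 is currently 1; clear it via x & ~(1 << 4) = x & ~16
→ 1001001001001100 = 37452

37452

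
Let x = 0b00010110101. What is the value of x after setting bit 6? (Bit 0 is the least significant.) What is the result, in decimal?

245

x = 00010110101
bit 6 is currently 0; set it via x | (1 << 6) = x | 64
→ 00011110101 = 245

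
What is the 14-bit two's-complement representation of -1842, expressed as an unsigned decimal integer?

14542

1842 in 14 bits: 00011100110010
Invert: 11100011001101
Add 1:  11100011001110 = 14542
(Check: 2^14 - 1842 = 16384 - 1842 = 14542.)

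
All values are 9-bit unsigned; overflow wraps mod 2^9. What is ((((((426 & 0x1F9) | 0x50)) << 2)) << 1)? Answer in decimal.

426 = 110101010
0x1F9 = 111111001
→ & → 110101000 = 424
0x50 = 001010000
→ | → 111111000 = 504
→ << 2 (mod 2^9) → 111100000 = 480
→ << 1 (mod 2^9) → 111000000 = 448

448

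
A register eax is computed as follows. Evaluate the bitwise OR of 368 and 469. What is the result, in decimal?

501

368 = 101110000
469 = 111010101
 OR → 111110101 = 501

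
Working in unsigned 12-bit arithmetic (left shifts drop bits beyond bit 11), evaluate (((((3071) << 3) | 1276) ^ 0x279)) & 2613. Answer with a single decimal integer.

3071 = 101111111111
→ << 3 (mod 2^12) → 111111111000 = 4088
1276 = 010011111100
→ | → 111111111100 = 4092
0x279 = 001001111001
→ ^ → 110110000101 = 3461
2613 = 101000110101
→ & → 100000000101 = 2053

2053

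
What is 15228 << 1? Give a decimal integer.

30456

15228 = 011101101111100
shift left by 1 → 111011011111000 = 30456
(equivalently, 15228 × 2^1 = 15228 × 2)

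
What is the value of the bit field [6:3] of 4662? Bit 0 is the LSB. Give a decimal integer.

v = 1001000110110
Shift right by 3: 1001000110
Mask low 4 bits: 0110 = 6

6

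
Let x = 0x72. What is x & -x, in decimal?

x = 1110010 = 114
-x (two's complement) = …0001110
AND   = 0000010 = 2
(x & -x isolates the lowest set bit of x.)

2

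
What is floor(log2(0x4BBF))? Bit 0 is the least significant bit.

14

0x4BBF = 100101110111111
The topmost 1 is at position 14 (since 2^14 = 16384 ≤ 19391 < 32768).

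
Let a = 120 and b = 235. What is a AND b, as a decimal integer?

104

120 = 01111000
235 = 11101011
AND → 01101000 = 104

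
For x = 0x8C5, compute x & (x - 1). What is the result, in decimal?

2244

x = 100011000101 = 2245
x - 1 = 100011000100
AND   = 100011000100 = 2244
(x & (x - 1) clears the lowest set bit of x.)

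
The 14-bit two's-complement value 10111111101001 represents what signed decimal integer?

pattern = 10111111101001 (MSB is 1 ⇒ negative)
Invert: 01000000010110, add 1 → 01000000010111 = 4119, so the value is -4119.
(Equivalently: 12265 - 2^14 = 12265 - 16384 = -4119.)

-4119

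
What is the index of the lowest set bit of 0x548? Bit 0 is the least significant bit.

0x548 = 10101001000
Trailing zeros: 3, so the lowest set bit is bit 3 (value 8).

3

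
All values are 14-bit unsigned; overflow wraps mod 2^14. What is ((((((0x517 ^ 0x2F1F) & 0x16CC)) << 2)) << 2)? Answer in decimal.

0x517 = 00010100010111
0x2F1F = 10111100011111
→ ^ → 10101000001000 = 10760
0x16CC = 01011011001100
→ & → 00001000001000 = 520
→ << 2 (mod 2^14) → 00100000100000 = 2080
→ << 2 (mod 2^14) → 10000010000000 = 8320

8320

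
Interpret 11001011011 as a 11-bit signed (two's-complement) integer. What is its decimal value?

-421

pattern = 11001011011 (MSB is 1 ⇒ negative)
Invert: 00110100100, add 1 → 00110100101 = 421, so the value is -421.
(Equivalently: 1627 - 2^11 = 1627 - 2048 = -421.)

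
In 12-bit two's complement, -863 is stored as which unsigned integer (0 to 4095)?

863 in 12 bits: 001101011111
Invert: 110010100000
Add 1:  110010100001 = 3233
(Check: 2^12 - 863 = 4096 - 863 = 3233.)

3233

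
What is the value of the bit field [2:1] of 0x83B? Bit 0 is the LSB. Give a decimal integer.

v = 100000111011
Shift right by 1: 10000011101
Mask low 2 bits: 01 = 1

1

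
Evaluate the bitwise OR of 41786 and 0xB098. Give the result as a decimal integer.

46010

41786 = 1010001100111010
0xB098 = 1011000010011000
 OR → 1011001110111010 = 46010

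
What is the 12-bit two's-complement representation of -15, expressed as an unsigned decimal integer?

4081

15 in 12 bits: 000000001111
Invert: 111111110000
Add 1:  111111110001 = 4081
(Check: 2^12 - 15 = 4096 - 15 = 4081.)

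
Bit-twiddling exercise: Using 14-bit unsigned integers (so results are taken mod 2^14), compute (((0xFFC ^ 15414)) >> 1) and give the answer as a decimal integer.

6629

0xFFC = 00111111111100
15414 = 11110000110110
→ ^ → 11001111001010 = 13258
→ >> 1 → 01100111100101 = 6629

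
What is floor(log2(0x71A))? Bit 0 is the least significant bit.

0x71A = 11100011010
The topmost 1 is at position 10 (since 2^10 = 1024 ≤ 1818 < 2048).

10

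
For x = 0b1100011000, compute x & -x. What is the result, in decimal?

8

x = 1100011000 = 792
-x (two's complement) = …0011101000
AND   = 0000001000 = 8
(x & -x isolates the lowest set bit of x.)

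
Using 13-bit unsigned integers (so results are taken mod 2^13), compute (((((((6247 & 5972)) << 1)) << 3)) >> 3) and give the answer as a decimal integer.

6247 = 1100001100111
5972 = 1011101010100
→ & → 1000001000100 = 4164
→ << 1 (mod 2^13) → 0000010001000 = 136
→ << 3 (mod 2^13) → 0010001000000 = 1088
→ >> 3 → 0000010001000 = 136

136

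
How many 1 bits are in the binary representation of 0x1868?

0x1868 = 1100001101000
Count the 1s: 1 + 1 + 1 + 1 + 1 = 5

5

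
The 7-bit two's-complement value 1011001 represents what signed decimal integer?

pattern = 1011001 (MSB is 1 ⇒ negative)
Invert: 0100110, add 1 → 0100111 = 39, so the value is -39.
(Equivalently: 89 - 2^7 = 89 - 128 = -39.)

-39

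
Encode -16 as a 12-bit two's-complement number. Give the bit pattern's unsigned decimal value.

4080

16 in 12 bits: 000000010000
Invert: 111111101111
Add 1:  111111110000 = 4080
(Check: 2^12 - 16 = 4096 - 16 = 4080.)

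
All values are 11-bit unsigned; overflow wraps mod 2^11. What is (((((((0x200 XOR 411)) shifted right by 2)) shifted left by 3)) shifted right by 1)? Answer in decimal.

920

0x200 = 01000000000
411 = 00110011011
→ XOR → 01110011011 = 923
→ shifted right by 2 → 00011100110 = 230
→ shifted left by 3 (mod 2^11) → 11100110000 = 1840
→ shifted right by 1 → 01110011000 = 920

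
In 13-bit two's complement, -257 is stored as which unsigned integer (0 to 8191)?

7935

257 in 13 bits: 0000100000001
Invert: 1111011111110
Add 1:  1111011111111 = 7935
(Check: 2^13 - 257 = 8192 - 257 = 7935.)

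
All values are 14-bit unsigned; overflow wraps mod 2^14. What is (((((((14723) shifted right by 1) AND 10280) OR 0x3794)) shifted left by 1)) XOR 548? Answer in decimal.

15628

14723 = 11100110000011
→ shifted right by 1 → 01110011000001 = 7361
10280 = 10100000101000
→ AND → 00100000000000 = 2048
0x3794 = 11011110010100
→ OR → 11111110010100 = 16276
→ shifted left by 1 (mod 2^14) → 11111100101000 = 16168
548 = 00001000100100
→ XOR → 11110100001100 = 15628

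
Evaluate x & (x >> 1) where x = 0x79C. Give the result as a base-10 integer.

908

x = 11110011100 = 1948
x>>1 = 01111001110
AND  = 01110001100 = 908
(x & (x >> 1) has a 1 wherever x has two consecutive 1 bits.)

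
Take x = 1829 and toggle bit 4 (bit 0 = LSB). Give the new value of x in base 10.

1845

x = 011100100101
bit 4 is currently 0; toggle it via x ^ (1 << 4) = x ^ 16
→ 011100110101 = 1845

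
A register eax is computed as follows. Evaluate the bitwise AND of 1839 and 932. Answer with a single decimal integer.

804

1839 = 11100101111
932 = 01110100100
AND → 01100100100 = 804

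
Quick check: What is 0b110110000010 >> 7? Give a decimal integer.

27

x = 110110000010
shift right by 7 → 000000011011 = 27
(equivalently, floor(3458 / 128))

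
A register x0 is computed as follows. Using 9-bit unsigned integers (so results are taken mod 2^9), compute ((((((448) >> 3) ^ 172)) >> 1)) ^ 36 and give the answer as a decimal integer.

110

448 = 111000000
→ >> 3 → 000111000 = 56
172 = 010101100
→ ^ → 010010100 = 148
→ >> 1 → 001001010 = 74
36 = 000100100
→ ^ → 001101110 = 110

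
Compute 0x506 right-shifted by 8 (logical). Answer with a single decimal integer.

0x506 = 10100000110
shift right by 8 → 00000000101 = 5
(equivalently, floor(1286 / 256))

5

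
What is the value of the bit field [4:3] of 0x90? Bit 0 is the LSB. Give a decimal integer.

2

v = 00010010000
Shift right by 3: 00010010
Mask low 2 bits: 10 = 2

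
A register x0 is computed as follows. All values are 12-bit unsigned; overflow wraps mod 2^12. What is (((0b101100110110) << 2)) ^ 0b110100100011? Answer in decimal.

507

0b101100110110 = 101100110110
→ << 2 (mod 2^12) → 110011011000 = 3288
0b110100100011 = 110100100011
→ ^ → 000111111011 = 507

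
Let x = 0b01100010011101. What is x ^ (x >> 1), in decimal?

5331

x = 1100010011101 = 6301
x>>1 = 0110001001110
XOR  = 1010011010011 = 5331
(x ^ (x >> 1) gives the standard binary-reflected Gray code of x.)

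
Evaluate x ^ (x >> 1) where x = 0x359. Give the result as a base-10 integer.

757

x = 1101011001 = 857
x>>1 = 0110101100
XOR  = 1011110101 = 757
(x ^ (x >> 1) gives the standard binary-reflected Gray code of x.)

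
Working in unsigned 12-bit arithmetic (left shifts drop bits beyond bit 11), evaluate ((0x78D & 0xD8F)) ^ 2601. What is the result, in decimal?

0x78D = 011110001101
0xD8F = 110110001111
→ & → 010110001101 = 1421
2601 = 101000101001
→ ^ → 111110100100 = 4004

4004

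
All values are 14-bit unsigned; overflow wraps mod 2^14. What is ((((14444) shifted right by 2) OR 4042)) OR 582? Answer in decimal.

4063

14444 = 11100001101100
→ shifted right by 2 → 00111000011011 = 3611
4042 = 00111111001010
→ OR → 00111111011011 = 4059
582 = 00001001000110
→ OR → 00111111011111 = 4063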